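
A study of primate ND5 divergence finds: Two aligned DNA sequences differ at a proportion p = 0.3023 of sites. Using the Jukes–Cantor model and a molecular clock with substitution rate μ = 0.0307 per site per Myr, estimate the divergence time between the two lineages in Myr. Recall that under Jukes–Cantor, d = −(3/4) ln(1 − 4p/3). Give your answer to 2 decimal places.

6.30

d = −(3/4) ln(1 − 4p/3) = −0.75 ln(1 − 0.403067) = −0.75 ln(0.596933)
  = −0.75 × (-0.515950) = 0.386963 substitutions/site.
Under a molecular clock d = 2μt, so t = d/(2μ) = 0.386963 / (2 × 0.0307) = 6.30 Myr.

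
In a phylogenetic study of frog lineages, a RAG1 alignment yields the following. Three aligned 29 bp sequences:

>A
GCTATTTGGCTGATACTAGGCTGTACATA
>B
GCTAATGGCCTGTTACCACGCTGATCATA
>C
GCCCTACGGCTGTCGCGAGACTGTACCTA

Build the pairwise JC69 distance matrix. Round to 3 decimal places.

d(A,B) = 0.344, d(A,C) = 0.462, d(B,C) = 0.774

A–B: 8/29 sites differ → p ≈ 0.275862, d = −0.75 ln(1 − 0.367816) = 0.343931 ≈ 0.344.
A–C: 10/29 sites differ → p ≈ 0.344828, d = −0.75 ln(1 − 0.459771) = 0.461822 ≈ 0.462.
B–C: 14/29 sites differ → p ≈ 0.482759, d = −0.75 ln(1 − 0.643679) = 0.773942 ≈ 0.774.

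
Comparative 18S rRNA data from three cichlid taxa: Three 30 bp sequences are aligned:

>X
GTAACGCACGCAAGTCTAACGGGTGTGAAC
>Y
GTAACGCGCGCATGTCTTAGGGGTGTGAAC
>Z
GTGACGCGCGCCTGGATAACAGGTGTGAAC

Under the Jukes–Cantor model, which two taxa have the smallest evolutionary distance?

X–Y: 4/30 differ, p = 0.133, d = 0.147.
X–Z: 7/30 differ, p = 0.233, d = 0.280.
Y–Z: 7/30 differ, p = 0.233, d = 0.280.
The smallest distance is between X and Y.

X and Y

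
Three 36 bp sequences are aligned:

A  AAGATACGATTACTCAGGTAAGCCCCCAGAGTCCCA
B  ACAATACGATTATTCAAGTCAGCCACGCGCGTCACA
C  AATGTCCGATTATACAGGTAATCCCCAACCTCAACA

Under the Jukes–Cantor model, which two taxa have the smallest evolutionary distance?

A and B

A–B: 10/36 differ, p = 0.278, d = 0.347.
A–C: 13/36 differ, p = 0.361, d = 0.493.
B–C: 15/36 differ, p = 0.417, d = 0.608.
The smallest distance is between A and B.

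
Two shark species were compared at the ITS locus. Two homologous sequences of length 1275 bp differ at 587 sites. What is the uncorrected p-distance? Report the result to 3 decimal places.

p = 587/1275 = 0.460392… ≈ 0.460 (to 3 d.p.).

0.460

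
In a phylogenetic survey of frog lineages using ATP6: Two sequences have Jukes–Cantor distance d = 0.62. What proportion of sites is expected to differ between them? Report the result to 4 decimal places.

0.4219

p = (3/4)(1 − e^(−4d/3)) = 0.75 × (1 − e^(-0.826667)) = 0.75 × (1 − 0.437505) = 0.421871.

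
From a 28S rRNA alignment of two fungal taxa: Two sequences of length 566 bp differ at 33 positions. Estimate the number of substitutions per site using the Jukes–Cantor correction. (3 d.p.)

p = 33/566 ≈ 0.058304.
d = −(3/4) ln(1 − 4p/3) = −0.75 ln(1 − 0.077739) = −0.75 ln(0.922261)
  = −0.75 × (-0.080927) = 0.060695 substitutions/site.

0.061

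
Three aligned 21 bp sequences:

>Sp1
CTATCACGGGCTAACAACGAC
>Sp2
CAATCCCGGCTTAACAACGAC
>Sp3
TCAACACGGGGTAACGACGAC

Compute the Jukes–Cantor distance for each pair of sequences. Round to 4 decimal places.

Sp1–Sp2: 4/21 sites differ → p ≈ 0.190476, d = −0.75 ln(1 − 0.253968) = 0.219740 ≈ 0.2197.
Sp1–Sp3: 5/21 sites differ → p ≈ 0.238095, d = −0.75 ln(1 − 0.31746) = 0.286451 ≈ 0.2865.
Sp2–Sp3: 7/21 sites differ → p ≈ 0.333333, d = −0.75 ln(1 − 0.444444) = 0.440839 ≈ 0.4408.

d(Sp1,Sp2) = 0.2197, d(Sp1,Sp3) = 0.2865, d(Sp2,Sp3) = 0.4408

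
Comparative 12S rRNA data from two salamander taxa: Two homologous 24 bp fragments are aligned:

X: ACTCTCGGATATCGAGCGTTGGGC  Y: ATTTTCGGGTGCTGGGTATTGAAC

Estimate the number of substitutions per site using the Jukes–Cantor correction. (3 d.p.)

0.708

The sequences differ at 11 of 24 sites, so p = 11/24 ≈ 0.458333.
d = −(3/4) ln(1 − 4p/3) = −0.75 ln(1 − 0.611111) = −0.75 ln(0.388889)
  = −0.75 × (-0.944461) = 0.708346 substitutions/site.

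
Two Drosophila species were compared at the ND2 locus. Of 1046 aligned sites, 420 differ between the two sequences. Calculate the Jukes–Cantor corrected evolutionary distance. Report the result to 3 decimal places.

0.575

p = 420/1046 ≈ 0.40153.
d = −(3/4) ln(1 − 4p/3) = −0.75 ln(1 − 0.535373) = −0.75 ln(0.464627)
  = −0.75 × (-0.766520) = 0.574890 substitutions/site.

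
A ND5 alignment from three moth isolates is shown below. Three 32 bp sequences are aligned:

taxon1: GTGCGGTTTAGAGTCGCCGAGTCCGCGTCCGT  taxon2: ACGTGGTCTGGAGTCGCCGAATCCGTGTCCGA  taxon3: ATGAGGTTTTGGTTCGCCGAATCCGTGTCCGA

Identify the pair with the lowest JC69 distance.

taxon2 and taxon3

taxon1–taxon2: 8/32 differ, p = 0.250, d = 0.304.
taxon1–taxon3: 8/32 differ, p = 0.250, d = 0.304.
taxon2–taxon3: 6/32 differ, p = 0.188, d = 0.216.
The smallest distance is between taxon2 and taxon3.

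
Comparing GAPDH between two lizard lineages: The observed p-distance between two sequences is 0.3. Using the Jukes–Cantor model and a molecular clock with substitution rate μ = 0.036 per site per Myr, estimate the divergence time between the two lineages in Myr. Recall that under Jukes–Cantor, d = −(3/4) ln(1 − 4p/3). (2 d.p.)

d = −(3/4) ln(1 − 4p/3) = −0.75 ln(1 − 0.4) = −0.75 ln(0.6)
  = −0.75 × (-0.510826) = 0.383120 substitutions/site.
Under a molecular clock d = 2μt, so t = d/(2μ) = 0.383120 / (2 × 0.036) = 5.32 Myr.

5.32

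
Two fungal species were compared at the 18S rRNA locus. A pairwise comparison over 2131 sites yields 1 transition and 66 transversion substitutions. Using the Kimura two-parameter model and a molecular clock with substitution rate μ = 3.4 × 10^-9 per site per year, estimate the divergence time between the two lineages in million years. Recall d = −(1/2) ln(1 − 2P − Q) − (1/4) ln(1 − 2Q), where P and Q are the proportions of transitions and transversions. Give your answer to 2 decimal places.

4.74

P = 1/2131 ≈ 0.000469 and Q = 66/2131 ≈ 0.030971.
Under the Kimura two-parameter model, d = −½ ln(1 − 2P − Q) − ¼ ln(1 − 2Q).
1 − 2P − Q = 0.968091, giving −½ ln(0.968091) = 0.016215.
1 − 2Q = 0.938058, giving −¼ ln(0.938058) = 0.015986.
d = 0.016215 + 0.015986 = 0.032201.
Under a molecular clock d = 2μt, so t = d/(2μ) = 0.032201 / (2 × 3.4 × 10^-9) = 4.74 million years.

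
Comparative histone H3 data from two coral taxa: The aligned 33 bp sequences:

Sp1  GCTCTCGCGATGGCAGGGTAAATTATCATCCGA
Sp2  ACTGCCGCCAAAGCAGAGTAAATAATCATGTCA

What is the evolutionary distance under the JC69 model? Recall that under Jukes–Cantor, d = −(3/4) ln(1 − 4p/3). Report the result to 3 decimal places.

The sequences differ at 11 of 33 sites, so p = 11/33 ≈ 0.333333.
d = −(3/4) ln(1 − 4p/3) = −0.75 ln(1 − 0.444444) = −0.75 ln(0.555556)
  = −0.75 × (-0.587786) = 0.440840 substitutions/site.

0.441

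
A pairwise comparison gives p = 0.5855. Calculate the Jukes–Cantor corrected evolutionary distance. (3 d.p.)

d = −(3/4) ln(1 − 4p/3) = −0.75 ln(1 − 0.780667) = −0.75 ln(0.219333)
  = −0.75 × (-1.517164) = 1.137873 substitutions/site.

1.138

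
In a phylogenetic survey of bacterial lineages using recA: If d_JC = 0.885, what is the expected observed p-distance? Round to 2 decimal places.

p = (3/4)(1 − e^(−4d/3)) = 0.75 × (1 − e^(-1.18)) = 0.75 × (1 − 0.307279) = 0.519541.

0.52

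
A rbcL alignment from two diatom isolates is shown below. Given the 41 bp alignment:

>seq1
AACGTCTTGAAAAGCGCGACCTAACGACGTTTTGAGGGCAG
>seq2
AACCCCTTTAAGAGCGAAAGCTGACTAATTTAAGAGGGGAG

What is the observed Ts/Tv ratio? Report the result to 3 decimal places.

Transitions are A↔G and C↔T; transversions are all other mismatches.
Transitions: 4. Transversions: 10.
R = 4/10 = 0.400.

0.400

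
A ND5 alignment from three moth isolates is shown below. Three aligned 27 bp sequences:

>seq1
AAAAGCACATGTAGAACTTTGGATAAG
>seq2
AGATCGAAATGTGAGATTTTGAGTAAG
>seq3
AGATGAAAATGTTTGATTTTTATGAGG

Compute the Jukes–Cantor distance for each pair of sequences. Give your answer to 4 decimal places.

seq1–seq2: 11/27 sites differ → p ≈ 0.407407, d = −0.75 ln(1 − 0.543209) = 0.587647 ≈ 0.5876.
seq1–seq3: 13/27 sites differ → p ≈ 0.481481, d = −0.75 ln(1 − 0.641975) = 0.770364 ≈ 0.7704.
seq2–seq3: 8/27 sites differ → p ≈ 0.296296, d = −0.75 ln(1 − 0.395061) = 0.376971 ≈ 0.3770.

d(seq1,seq2) = 0.5876, d(seq1,seq3) = 0.7704, d(seq2,seq3) = 0.3770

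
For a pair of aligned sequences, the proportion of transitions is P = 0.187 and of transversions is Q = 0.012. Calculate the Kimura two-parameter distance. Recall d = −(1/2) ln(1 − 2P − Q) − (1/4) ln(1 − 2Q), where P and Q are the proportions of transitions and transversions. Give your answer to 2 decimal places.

Under the Kimura two-parameter model, d = −½ ln(1 − 2P − Q) − ¼ ln(1 − 2Q).
1 − 2P − Q = 0.614, giving −½ ln(0.614) = 0.243880.
1 − 2Q = 0.976, giving −¼ ln(0.976) = 0.006073.
d = 0.243880 + 0.006073 = 0.249953.

0.25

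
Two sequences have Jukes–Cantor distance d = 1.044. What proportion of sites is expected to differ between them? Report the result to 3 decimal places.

p = (3/4)(1 − e^(−4d/3)) = 0.75 × (1 − e^(-1.392)) = 0.75 × (1 − 0.248578) = 0.563567.

0.564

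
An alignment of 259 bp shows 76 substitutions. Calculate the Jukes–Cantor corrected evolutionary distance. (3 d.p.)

0.372

p = 76/259 ≈ 0.293436.
d = −(3/4) ln(1 − 4p/3) = −0.75 ln(1 − 0.391248) = −0.75 ln(0.608752)
  = −0.75 × (-0.496344) = 0.372258 substitutions/site.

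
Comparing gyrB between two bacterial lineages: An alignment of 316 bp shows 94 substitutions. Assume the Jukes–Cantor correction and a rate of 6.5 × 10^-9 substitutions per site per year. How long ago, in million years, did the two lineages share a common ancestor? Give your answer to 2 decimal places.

29.15

p = 94/316 ≈ 0.297468.
d = −(3/4) ln(1 − 4p/3) = −0.75 ln(1 − 0.396624) = −0.75 ln(0.603376)
  = −0.75 × (-0.505215) = 0.378911 substitutions/site.
Under a molecular clock d = 2μt, so t = d/(2μ) = 0.378911 / (2 × 6.5 × 10^-9) = 29.15 million years.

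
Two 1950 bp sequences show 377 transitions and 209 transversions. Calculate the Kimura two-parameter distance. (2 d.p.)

0.40

P = 377/1950 ≈ 0.193333 and Q = 209/1950 ≈ 0.107179.
Under the Kimura two-parameter model, d = −½ ln(1 − 2P − Q) − ¼ ln(1 − 2Q).
1 − 2P − Q = 0.506155, giving −½ ln(0.506155) = 0.340456.
1 − 2Q = 0.785642, giving −¼ ln(0.785642) = 0.060314.
d = 0.340456 + 0.060314 = 0.400770.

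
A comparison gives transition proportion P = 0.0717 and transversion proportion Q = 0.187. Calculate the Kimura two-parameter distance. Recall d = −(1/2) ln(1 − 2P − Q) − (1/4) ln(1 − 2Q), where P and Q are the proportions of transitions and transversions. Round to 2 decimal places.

Under the Kimura two-parameter model, d = −½ ln(1 − 2P − Q) − ¼ ln(1 − 2Q).
1 − 2P − Q = 0.6696, giving −½ ln(0.6696) = 0.200537.
1 − 2Q = 0.626, giving −¼ ln(0.626) = 0.117101.
d = 0.200537 + 0.117101 = 0.317638.

0.32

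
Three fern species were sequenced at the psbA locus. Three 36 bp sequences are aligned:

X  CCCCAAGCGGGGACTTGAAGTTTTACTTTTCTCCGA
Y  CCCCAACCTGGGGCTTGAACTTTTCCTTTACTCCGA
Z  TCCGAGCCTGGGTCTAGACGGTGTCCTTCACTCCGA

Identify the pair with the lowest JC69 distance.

X–Y: 6/36 differ, p = 0.167, d = 0.188.
X–Z: 13/36 differ, p = 0.361, d = 0.493.
Y–Z: 10/36 differ, p = 0.278, d = 0.347.
The smallest distance is between X and Y.

X and Y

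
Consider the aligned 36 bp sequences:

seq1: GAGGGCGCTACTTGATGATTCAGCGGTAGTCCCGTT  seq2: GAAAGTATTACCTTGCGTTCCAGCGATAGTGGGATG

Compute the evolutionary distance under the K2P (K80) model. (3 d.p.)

Of 36 sites, 11 differences are transitions and 6 are transversions, so P = 11/36 ≈ 0.305556 and Q = 6/36 ≈ 0.166667.
Under the Kimura two-parameter model, d = −½ ln(1 − 2P − Q) − ¼ ln(1 − 2Q).
1 − 2P − Q = 0.222221, giving −½ ln(0.222221) = 0.752041.
1 − 2Q = 0.666666, giving −¼ ln(0.666666) = 0.101367.
d = 0.752041 + 0.101367 = 0.853408.

0.853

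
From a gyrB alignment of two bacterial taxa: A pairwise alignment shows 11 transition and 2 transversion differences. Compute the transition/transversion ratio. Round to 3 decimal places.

R = 11/2 = 5.500.

5.500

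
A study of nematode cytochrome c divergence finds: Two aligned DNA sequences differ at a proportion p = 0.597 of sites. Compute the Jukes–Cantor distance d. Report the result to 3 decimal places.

1.192

d = −(3/4) ln(1 − 4p/3) = −0.75 ln(1 − 0.796) = −0.75 ln(0.204)
  = −0.75 × (-1.589635) = 1.192226 substitutions/site.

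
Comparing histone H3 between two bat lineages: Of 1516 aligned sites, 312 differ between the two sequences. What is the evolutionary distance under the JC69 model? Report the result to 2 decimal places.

p = 312/1516 ≈ 0.205805.
d = −(3/4) ln(1 − 4p/3) = −0.75 ln(1 − 0.274407) = −0.75 ln(0.725593)
  = −0.75 × (-0.320766) = 0.240575 substitutions/site.

0.24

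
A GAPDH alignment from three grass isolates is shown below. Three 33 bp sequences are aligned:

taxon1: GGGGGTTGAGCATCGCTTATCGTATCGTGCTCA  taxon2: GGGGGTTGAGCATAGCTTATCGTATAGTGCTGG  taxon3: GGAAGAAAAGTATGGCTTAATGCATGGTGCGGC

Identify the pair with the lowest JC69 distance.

taxon1 and taxon2

taxon1–taxon2: 4/33 differ, p = 0.121, d = 0.132.
taxon1–taxon3: 14/33 differ, p = 0.424, d = 0.625.
taxon2–taxon3: 13/33 differ, p = 0.394, d = 0.559.
The smallest distance is between taxon1 and taxon2.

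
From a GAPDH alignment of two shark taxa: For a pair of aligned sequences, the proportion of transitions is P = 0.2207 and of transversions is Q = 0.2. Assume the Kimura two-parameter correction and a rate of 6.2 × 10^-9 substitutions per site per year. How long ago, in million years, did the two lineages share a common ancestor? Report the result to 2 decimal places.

51.65

Under the Kimura two-parameter model, d = −½ ln(1 − 2P − Q) − ¼ ln(1 − 2Q).
1 − 2P − Q = 0.3586, giving −½ ln(0.3586) = 0.512774.
1 − 2Q = 0.6, giving −¼ ln(0.6) = 0.127706.
d = 0.512774 + 0.127706 = 0.640480.
Under a molecular clock d = 2μt, so t = d/(2μ) = 0.640480 / (2 × 6.2 × 10^-9) = 51.65 million years.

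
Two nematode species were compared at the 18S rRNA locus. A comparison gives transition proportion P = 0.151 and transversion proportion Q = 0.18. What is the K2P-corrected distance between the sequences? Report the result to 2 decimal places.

0.44

Under the Kimura two-parameter model, d = −½ ln(1 − 2P − Q) − ¼ ln(1 − 2Q).
1 − 2P − Q = 0.518, giving −½ ln(0.518) = 0.328890.
1 − 2Q = 0.64, giving −¼ ln(0.64) = 0.111572.
d = 0.328890 + 0.111572 = 0.440462.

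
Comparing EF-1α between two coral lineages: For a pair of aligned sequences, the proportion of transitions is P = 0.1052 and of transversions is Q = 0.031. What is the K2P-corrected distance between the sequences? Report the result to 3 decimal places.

0.154

Under the Kimura two-parameter model, d = −½ ln(1 − 2P − Q) − ¼ ln(1 − 2Q).
1 − 2P − Q = 0.7586, giving −½ ln(0.7586) = 0.138140.
1 − 2Q = 0.938, giving −¼ ln(0.938) = 0.016001.
d = 0.138140 + 0.016001 = 0.154141.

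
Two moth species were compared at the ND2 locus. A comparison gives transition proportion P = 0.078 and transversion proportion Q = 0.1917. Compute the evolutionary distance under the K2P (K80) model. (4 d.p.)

0.3345

Under the Kimura two-parameter model, d = −½ ln(1 − 2P − Q) − ¼ ln(1 − 2Q).
1 − 2P − Q = 0.6523, giving −½ ln(0.6523) = 0.213625.
1 − 2Q = 0.6166, giving −¼ ln(0.6166) = 0.120884.
d = 0.213625 + 0.120884 = 0.334509.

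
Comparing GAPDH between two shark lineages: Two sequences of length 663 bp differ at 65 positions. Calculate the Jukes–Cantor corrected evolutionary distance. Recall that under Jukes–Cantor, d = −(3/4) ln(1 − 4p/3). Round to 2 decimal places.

p = 65/663 ≈ 0.098039.
d = −(3/4) ln(1 − 4p/3) = −0.75 ln(1 − 0.130719) = −0.75 ln(0.869281)
  = −0.75 × (-0.140089) = 0.105067 substitutions/site.

0.11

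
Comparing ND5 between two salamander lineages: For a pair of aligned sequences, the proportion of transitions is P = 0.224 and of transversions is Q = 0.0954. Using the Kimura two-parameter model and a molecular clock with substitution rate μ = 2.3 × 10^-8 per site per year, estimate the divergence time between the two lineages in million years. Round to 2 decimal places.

Under the Kimura two-parameter model, d = −½ ln(1 − 2P − Q) − ¼ ln(1 − 2Q).
1 − 2P − Q = 0.4566, giving −½ ln(0.4566) = 0.391974.
1 − 2Q = 0.8092, giving −¼ ln(0.8092) = 0.052927.
d = 0.391974 + 0.052927 = 0.444901.
Under a molecular clock d = 2μt, so t = d/(2μ) = 0.444901 / (2 × 2.3 × 10^-8) = 9.67 million years.

9.67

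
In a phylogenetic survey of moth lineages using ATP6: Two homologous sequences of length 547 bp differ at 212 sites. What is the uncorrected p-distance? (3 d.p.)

0.388

p = 212/547 = 0.387568… ≈ 0.388 (to 3 d.p.).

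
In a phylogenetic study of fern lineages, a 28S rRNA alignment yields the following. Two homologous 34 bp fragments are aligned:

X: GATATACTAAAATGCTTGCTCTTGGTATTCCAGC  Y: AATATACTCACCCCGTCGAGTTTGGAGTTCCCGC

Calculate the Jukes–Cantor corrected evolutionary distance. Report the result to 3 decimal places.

The sequences differ at 14 of 34 sites, so p = 14/34 ≈ 0.411765.
d = −(3/4) ln(1 − 4p/3) = −0.75 ln(1 − 0.54902) = −0.75 ln(0.45098)
  = −0.75 × (-0.796332) = 0.597249 substitutions/site.

0.597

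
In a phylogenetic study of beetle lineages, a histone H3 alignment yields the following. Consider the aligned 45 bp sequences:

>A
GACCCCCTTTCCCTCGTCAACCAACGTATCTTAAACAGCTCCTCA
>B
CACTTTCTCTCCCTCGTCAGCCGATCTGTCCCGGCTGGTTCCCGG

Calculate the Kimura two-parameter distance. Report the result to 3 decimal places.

0.979

Of 45 sites, 17 differences are transitions and 4 are transversions, so P = 17/45 ≈ 0.377778 and Q = 4/45 ≈ 0.088889.
Under the Kimura two-parameter model, d = −½ ln(1 − 2P − Q) − ¼ ln(1 − 2Q).
1 − 2P − Q = 0.155555, giving −½ ln(0.155555) = 0.930378.
1 − 2Q = 0.822222, giving −¼ ln(0.822222) = 0.048936.
d = 0.930378 + 0.048936 = 0.979314.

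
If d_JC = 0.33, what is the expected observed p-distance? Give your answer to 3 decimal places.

p = (3/4)(1 − e^(−4d/3)) = 0.75 × (1 − e^(-0.44)) = 0.75 × (1 − 0.644036) = 0.266973.

0.267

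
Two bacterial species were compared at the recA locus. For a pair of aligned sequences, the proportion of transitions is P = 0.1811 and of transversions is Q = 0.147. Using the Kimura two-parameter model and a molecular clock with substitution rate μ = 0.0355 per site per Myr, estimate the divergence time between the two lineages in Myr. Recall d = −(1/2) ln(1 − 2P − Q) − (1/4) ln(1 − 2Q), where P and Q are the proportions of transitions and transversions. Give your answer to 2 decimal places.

6.24

Under the Kimura two-parameter model, d = −½ ln(1 − 2P − Q) − ¼ ln(1 − 2Q).
1 − 2P − Q = 0.4908, giving −½ ln(0.4908) = 0.355859.
1 − 2Q = 0.706, giving −¼ ln(0.706) = 0.087035.
d = 0.355859 + 0.087035 = 0.442894.
Under a molecular clock d = 2μt, so t = d/(2μ) = 0.442894 / (2 × 0.0355) = 6.24 Myr.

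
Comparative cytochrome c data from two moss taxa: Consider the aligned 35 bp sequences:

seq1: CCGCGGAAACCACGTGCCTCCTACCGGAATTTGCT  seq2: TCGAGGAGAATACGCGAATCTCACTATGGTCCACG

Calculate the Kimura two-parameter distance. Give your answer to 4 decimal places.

1.3333

Of 35 sites, 13 differences are transitions and 6 are transversions, so P = 13/35 ≈ 0.371429 and Q = 6/35 ≈ 0.171429.
Under the Kimura two-parameter model, d = −½ ln(1 − 2P − Q) − ¼ ln(1 − 2Q).
1 − 2P − Q = 0.085713, giving −½ ln(0.085713) = 1.228375.
1 − 2Q = 0.657142, giving −¼ ln(0.657142) = 0.104964.
d = 1.228375 + 0.104964 = 1.333339.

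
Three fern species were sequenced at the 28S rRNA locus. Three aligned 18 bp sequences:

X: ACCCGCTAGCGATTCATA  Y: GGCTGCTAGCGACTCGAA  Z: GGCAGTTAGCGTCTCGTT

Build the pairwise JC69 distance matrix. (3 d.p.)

d(X,Y) = 0.441, d(X,Z) = 0.673, d(Y,Z) = 0.347

X–Y: 6/18 sites differ → p ≈ 0.333333, d = −0.75 ln(1 − 0.444444) = 0.440839 ≈ 0.441.
X–Z: 8/18 sites differ → p ≈ 0.444444, d = −0.75 ln(1 − 0.592592) = 0.673455 ≈ 0.673.
Y–Z: 5/18 sites differ → p ≈ 0.277778, d = −0.75 ln(1 − 0.370371) = 0.346968 ≈ 0.347.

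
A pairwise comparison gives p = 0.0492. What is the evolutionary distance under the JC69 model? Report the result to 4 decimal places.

0.0509

d = −(3/4) ln(1 − 4p/3) = −0.75 ln(1 − 0.0656) = −0.75 ln(0.9344)
  = −0.75 × (-0.067851) = 0.050888 substitutions/site.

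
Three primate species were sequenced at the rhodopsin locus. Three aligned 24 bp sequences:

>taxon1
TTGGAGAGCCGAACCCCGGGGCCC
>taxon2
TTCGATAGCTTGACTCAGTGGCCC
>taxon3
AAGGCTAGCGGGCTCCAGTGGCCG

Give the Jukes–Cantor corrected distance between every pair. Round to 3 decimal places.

taxon1–taxon2: 8/24 sites differ → p ≈ 0.333333, d = −0.75 ln(1 − 0.444444) = 0.440839 ≈ 0.441.
taxon1–taxon3: 11/24 sites differ → p ≈ 0.458333, d = −0.75 ln(1 − 0.611111) = 0.708346 ≈ 0.708.
taxon2–taxon3: 10/24 sites differ → p ≈ 0.416667, d = −0.75 ln(1 − 0.555556) = 0.608198 ≈ 0.608.

d(taxon1,taxon2) = 0.441, d(taxon1,taxon3) = 0.708, d(taxon2,taxon3) = 0.608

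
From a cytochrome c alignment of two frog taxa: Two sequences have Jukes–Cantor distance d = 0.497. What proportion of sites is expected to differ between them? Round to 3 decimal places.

0.363

p = (3/4)(1 − e^(−4d/3)) = 0.75 × (1 − e^(-0.662667)) = 0.75 × (1 − 0.515475) = 0.363394.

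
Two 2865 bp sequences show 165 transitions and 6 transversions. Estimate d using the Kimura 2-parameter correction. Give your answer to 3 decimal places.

0.063

P = 165/2865 ≈ 0.057592 and Q = 6/2865 ≈ 0.002094.
Under the Kimura two-parameter model, d = −½ ln(1 − 2P − Q) − ¼ ln(1 − 2Q).
1 − 2P − Q = 0.882722, giving −½ ln(0.882722) = 0.062372.
1 − 2Q = 0.995812, giving −¼ ln(0.995812) = 0.001049.
d = 0.062372 + 0.001049 = 0.063421.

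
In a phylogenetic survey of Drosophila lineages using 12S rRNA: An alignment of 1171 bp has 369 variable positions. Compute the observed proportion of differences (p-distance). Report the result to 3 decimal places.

0.315

p = 369/1171 = 0.315115… ≈ 0.315 (to 3 d.p.).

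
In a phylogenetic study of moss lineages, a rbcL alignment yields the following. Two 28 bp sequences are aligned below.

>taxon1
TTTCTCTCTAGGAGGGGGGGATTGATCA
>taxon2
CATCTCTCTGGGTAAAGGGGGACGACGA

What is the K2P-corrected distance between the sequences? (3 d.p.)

0.710

Of 28 sites, 8 differences are transitions and 4 are transversions, so P = 8/28 ≈ 0.285714 and Q = 4/28 ≈ 0.142857.
Under the Kimura two-parameter model, d = −½ ln(1 − 2P − Q) − ¼ ln(1 − 2Q).
1 − 2P − Q = 0.285715, giving −½ ln(0.285715) = 0.626380.
1 − 2Q = 0.714286, giving −¼ ln(0.714286) = 0.084118.
d = 0.626380 + 0.084118 = 0.710498.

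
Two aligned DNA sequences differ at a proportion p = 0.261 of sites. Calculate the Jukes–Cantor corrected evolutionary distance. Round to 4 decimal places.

d = −(3/4) ln(1 − 4p/3) = −0.75 ln(1 − 0.348) = −0.75 ln(0.652)
  = −0.75 × (-0.427711) = 0.320783 substitutions/site.

0.3208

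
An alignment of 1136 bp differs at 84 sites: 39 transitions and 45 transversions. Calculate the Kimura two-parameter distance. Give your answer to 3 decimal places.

P = 39/1136 ≈ 0.034331 and Q = 45/1136 ≈ 0.039613.
Under the Kimura two-parameter model, d = −½ ln(1 − 2P − Q) − ¼ ln(1 − 2Q).
1 − 2P − Q = 0.891725, giving −½ ln(0.891725) = 0.057299.
1 − 2Q = 0.920774, giving −¼ ln(0.920774) = 0.020635.
d = 0.057299 + 0.020635 = 0.077934.

0.078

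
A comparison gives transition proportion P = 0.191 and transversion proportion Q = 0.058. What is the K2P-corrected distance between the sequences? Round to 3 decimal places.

Under the Kimura two-parameter model, d = −½ ln(1 − 2P − Q) − ¼ ln(1 − 2Q).
1 − 2P − Q = 0.56, giving −½ ln(0.56) = 0.289909.
1 − 2Q = 0.884, giving −¼ ln(0.884) = 0.030825.
d = 0.289909 + 0.030825 = 0.320734.

0.321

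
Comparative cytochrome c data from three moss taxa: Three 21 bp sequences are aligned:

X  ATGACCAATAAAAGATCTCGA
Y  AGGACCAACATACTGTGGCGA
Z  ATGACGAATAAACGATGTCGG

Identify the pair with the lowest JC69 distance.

X–Y: 8/21 differ, p = 0.381, d = 0.532.
X–Z: 4/21 differ, p = 0.190, d = 0.220.
Y–Z: 8/21 differ, p = 0.381, d = 0.532.
The smallest distance is between X and Z.

X and Z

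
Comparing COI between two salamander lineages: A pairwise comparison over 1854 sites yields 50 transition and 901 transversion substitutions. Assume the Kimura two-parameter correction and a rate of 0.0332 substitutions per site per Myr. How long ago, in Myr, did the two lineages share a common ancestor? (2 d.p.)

P = 50/1854 ≈ 0.026969 and Q = 901/1854 ≈ 0.485976.
Under the Kimura two-parameter model, d = −½ ln(1 − 2P − Q) − ¼ ln(1 − 2Q).
1 − 2P − Q = 0.460086, giving −½ ln(0.460086) = 0.388171.
1 − 2Q = 0.028048, giving −¼ ln(0.028048) = 0.893459.
d = 0.388171 + 0.893459 = 1.281630.
Under a molecular clock d = 2μt, so t = d/(2μ) = 1.281630 / (2 × 0.0332) = 19.30 Myr.

19.30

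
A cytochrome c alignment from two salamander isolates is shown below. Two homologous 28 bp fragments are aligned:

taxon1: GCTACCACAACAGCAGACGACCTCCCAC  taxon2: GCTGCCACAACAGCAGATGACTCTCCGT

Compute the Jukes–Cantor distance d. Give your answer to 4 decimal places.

0.3041

The sequences differ at 7 of 28 sites (4, 18, 22, 23, 24, 27, 28), so p = 7/28 = 0.25.
d = −(3/4) ln(1 − 4p/3) = −0.75 ln(1 − 0.333333) = −0.75 ln(0.666667)
  = −0.75 × (-0.405465) = 0.304099 substitutions/site.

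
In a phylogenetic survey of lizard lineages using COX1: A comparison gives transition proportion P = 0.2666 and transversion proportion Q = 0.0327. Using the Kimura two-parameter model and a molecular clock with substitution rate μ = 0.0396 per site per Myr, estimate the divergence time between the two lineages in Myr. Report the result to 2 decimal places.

5.48

Under the Kimura two-parameter model, d = −½ ln(1 − 2P − Q) − ¼ ln(1 − 2Q).
1 − 2P − Q = 0.4341, giving −½ ln(0.4341) = 0.417240.
1 − 2Q = 0.9346, giving −¼ ln(0.9346) = 0.016909.
d = 0.417240 + 0.016909 = 0.434149.
Under a molecular clock d = 2μt, so t = d/(2μ) = 0.434149 / (2 × 0.0396) = 5.48 Myr.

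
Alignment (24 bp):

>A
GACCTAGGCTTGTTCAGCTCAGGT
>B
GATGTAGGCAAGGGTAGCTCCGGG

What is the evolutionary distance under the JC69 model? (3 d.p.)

0.520

The sequences differ at 9 of 24 sites (3, 4, 10, 11, 13, 14, 15, 21, 24), so p = 9/24 = 0.375.
d = −(3/4) ln(1 − 4p/3) = −0.75 ln(1 − 0.5) = −0.75 ln(0.5)
  = −0.75 × (-0.693147) = 0.519860 substitutions/site.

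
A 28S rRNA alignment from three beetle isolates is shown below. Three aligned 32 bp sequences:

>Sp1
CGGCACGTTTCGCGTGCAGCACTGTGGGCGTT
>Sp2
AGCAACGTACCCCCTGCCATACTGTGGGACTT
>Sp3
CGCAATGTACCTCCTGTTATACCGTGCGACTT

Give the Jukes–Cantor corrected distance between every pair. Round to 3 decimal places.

Sp1–Sp2: 12/32 sites differ → p = 0.375, d = −0.75 ln(1 − 0.5) = 0.519860 ≈ 0.520.
Sp1–Sp3: 15/32 sites differ → p = 0.46875, d = −0.75 ln(1 − 0.625) = 0.735622 ≈ 0.736.
Sp2–Sp3: 7/32 sites differ → p = 0.21875, d = −0.75 ln(1 − 0.291667) = 0.258631 ≈ 0.259.

d(Sp1,Sp2) = 0.520, d(Sp1,Sp3) = 0.736, d(Sp2,Sp3) = 0.259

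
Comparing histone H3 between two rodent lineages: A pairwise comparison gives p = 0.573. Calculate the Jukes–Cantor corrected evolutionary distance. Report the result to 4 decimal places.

d = −(3/4) ln(1 − 4p/3) = −0.75 ln(1 − 0.764) = −0.75 ln(0.236)
  = −0.75 × (-1.443923) = 1.082942 substitutions/site.

1.0829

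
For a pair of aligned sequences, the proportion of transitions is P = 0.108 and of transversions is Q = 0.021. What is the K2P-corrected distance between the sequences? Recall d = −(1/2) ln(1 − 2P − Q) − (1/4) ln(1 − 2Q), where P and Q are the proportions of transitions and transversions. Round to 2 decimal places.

Under the Kimura two-parameter model, d = −½ ln(1 − 2P − Q) − ¼ ln(1 − 2Q).
1 − 2P − Q = 0.763, giving −½ ln(0.763) = 0.135249.
1 − 2Q = 0.958, giving −¼ ln(0.958) = 0.010727.
d = 0.135249 + 0.010727 = 0.145976.

0.15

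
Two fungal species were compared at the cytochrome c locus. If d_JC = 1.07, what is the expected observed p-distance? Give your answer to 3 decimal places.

p = (3/4)(1 − e^(−4d/3)) = 0.75 × (1 − e^(-1.426667)) = 0.75 × (1 − 0.240108) = 0.569919.

0.570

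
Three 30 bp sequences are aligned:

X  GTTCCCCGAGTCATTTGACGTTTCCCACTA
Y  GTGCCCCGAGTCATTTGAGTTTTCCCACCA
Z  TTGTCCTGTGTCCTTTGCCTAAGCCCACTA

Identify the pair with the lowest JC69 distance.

X–Y: 4/30 differ, p = 0.133, d = 0.147.
X–Z: 11/30 differ, p = 0.367, d = 0.503.
Y–Z: 11/30 differ, p = 0.367, d = 0.503.
The smallest distance is between X and Y.

X and Y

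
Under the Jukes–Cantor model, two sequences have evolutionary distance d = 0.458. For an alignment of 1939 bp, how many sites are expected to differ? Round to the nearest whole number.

Invert JC69: p = (3/4)(1 − e^(−4d/3)) = 0.75 × (1 − e^(-0.610667)) = 0.75 × (1 − 0.542989) = 0.342758.
Expected differing sites = pL ≈ 0.342758 × 1939 = 664.607762 ≈ 665.

665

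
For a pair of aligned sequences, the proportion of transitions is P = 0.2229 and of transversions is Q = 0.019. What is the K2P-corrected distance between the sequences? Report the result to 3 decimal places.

Under the Kimura two-parameter model, d = −½ ln(1 − 2P − Q) − ¼ ln(1 − 2Q).
1 − 2P − Q = 0.5352, giving −½ ln(0.5352) = 0.312557.
1 − 2Q = 0.962, giving −¼ ln(0.962) = 0.009685.
d = 0.312557 + 0.009685 = 0.322242.

0.322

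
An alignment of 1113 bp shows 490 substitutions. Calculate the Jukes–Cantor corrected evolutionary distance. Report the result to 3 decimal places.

0.663

p = 490/1113 ≈ 0.440252.
d = −(3/4) ln(1 − 4p/3) = −0.75 ln(1 − 0.587003) = −0.75 ln(0.412997)
  = −0.75 × (-0.884315) = 0.663236 substitutions/site.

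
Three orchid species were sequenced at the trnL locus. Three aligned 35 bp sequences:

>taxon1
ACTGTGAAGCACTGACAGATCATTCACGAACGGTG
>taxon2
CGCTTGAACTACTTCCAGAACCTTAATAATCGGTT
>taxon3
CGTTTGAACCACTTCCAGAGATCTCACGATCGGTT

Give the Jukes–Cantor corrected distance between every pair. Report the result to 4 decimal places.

taxon1–taxon2: 15/35 sites differ → p ≈ 0.428571, d = −0.75 ln(1 − 0.571428) = 0.635472 ≈ 0.6355.
taxon1–taxon3: 12/35 sites differ → p ≈ 0.342857, d = −0.75 ln(1 − 0.457143) = 0.458182 ≈ 0.4582.
taxon2–taxon3: 9/35 sites differ → p ≈ 0.257143, d = −0.75 ln(1 − 0.342857) = 0.314890 ≈ 0.3149.

d(taxon1,taxon2) = 0.6355, d(taxon1,taxon3) = 0.4582, d(taxon2,taxon3) = 0.3149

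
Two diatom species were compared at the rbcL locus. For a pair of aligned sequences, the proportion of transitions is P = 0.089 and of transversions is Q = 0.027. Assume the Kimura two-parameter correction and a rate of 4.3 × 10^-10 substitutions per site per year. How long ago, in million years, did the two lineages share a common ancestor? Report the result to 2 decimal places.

Under the Kimura two-parameter model, d = −½ ln(1 − 2P − Q) − ¼ ln(1 − 2Q).
1 − 2P − Q = 0.795, giving −½ ln(0.795) = 0.114707.
1 − 2Q = 0.946, giving −¼ ln(0.946) = 0.013878.
d = 0.114707 + 0.013878 = 0.128585.
Under a molecular clock d = 2μt, so t = d/(2μ) = 0.128585 / (2 × 4.3 × 10^-10) = 149.52 million years.

149.52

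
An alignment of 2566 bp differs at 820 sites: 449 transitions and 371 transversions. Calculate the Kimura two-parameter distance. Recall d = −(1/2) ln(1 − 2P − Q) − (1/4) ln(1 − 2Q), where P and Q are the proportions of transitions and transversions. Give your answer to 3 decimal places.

0.426

P = 449/2566 ≈ 0.174981 and Q = 371/2566 ≈ 0.144583.
Under the Kimura two-parameter model, d = −½ ln(1 − 2P − Q) − ¼ ln(1 − 2Q).
1 − 2P − Q = 0.505455, giving −½ ln(0.505455) = 0.341148.
1 − 2Q = 0.710834, giving −¼ ln(0.710834) = 0.085329.
d = 0.341148 + 0.085329 = 0.426477.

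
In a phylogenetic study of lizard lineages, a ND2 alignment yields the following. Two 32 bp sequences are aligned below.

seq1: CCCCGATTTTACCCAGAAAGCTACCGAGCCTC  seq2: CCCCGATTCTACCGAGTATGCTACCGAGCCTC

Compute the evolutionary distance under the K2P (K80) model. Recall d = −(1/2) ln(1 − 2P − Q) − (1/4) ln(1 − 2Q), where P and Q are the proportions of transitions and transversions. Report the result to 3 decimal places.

0.137

Of 32 sites, 1 differences are transitions and 3 are transversions, so P = 1/32 = 0.03125 and Q = 3/32 = 0.09375.
Under the Kimura two-parameter model, d = −½ ln(1 − 2P − Q) − ¼ ln(1 − 2Q).
1 − 2P − Q = 0.84375, giving −½ ln(0.84375) = 0.084950.
1 − 2Q = 0.8125, giving −¼ ln(0.8125) = 0.051910.
d = 0.084950 + 0.051910 = 0.136860.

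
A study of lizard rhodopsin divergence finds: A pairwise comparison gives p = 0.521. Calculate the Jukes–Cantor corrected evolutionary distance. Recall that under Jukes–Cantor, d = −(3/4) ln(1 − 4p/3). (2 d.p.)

d = −(3/4) ln(1 − 4p/3) = −0.75 ln(1 − 0.694667) = −0.75 ln(0.305333)
  = −0.75 × (-1.186352) = 0.889764 substitutions/site.

0.89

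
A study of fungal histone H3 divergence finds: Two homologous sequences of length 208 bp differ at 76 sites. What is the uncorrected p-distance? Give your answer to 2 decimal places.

0.37

p = 76/208 = 0.365384… ≈ 0.37 (to 2 d.p.).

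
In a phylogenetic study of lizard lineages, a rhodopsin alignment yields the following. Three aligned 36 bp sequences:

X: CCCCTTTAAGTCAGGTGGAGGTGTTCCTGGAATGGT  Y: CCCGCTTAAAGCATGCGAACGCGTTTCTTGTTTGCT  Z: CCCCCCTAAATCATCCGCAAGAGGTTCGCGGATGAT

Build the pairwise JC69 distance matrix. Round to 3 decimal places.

d(X,Y) = 0.548, d(X,Z) = 0.608, d(Y,Z) = 0.493

X–Y: 14/36 sites differ → p ≈ 0.388889, d = −0.75 ln(1 − 0.518519) = 0.548166 ≈ 0.548.
X–Z: 15/36 sites differ → p ≈ 0.416667, d = −0.75 ln(1 − 0.555556) = 0.608198 ≈ 0.608.
Y–Z: 13/36 sites differ → p ≈ 0.361111, d = −0.75 ln(1 − 0.481481) = 0.492584 ≈ 0.493.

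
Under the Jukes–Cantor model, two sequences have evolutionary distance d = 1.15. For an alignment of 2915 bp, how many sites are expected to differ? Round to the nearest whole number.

Invert JC69: p = (3/4)(1 − e^(−4d/3)) = 0.75 × (1 − e^(-1.533333)) = 0.75 × (1 − 0.215815) = 0.588139.
Expected differing sites = pL ≈ 0.588139 × 2915 = 1714.425185 ≈ 1714.

1714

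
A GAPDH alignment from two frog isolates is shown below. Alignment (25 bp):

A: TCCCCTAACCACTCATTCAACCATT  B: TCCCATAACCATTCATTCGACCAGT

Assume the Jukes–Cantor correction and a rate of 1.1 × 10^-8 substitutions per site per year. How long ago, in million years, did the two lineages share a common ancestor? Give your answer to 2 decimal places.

8.18

The sequences differ at 4 of 25 sites (5, 12, 19, 24), so p = 4/25 = 0.16.
d = −(3/4) ln(1 − 4p/3) = −0.75 ln(1 − 0.213333) = −0.75 ln(0.786667)
  = −0.75 × (-0.239950) = 0.179963 substitutions/site.
Under a molecular clock d = 2μt, so t = d/(2μ) = 0.179963 / (2 × 1.1 × 10^-8) = 8.18 million years.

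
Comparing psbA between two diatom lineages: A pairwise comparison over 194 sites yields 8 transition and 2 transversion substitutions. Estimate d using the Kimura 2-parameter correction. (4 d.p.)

0.0539

P = 8/194 ≈ 0.041237 and Q = 2/194 ≈ 0.010309.
Under the Kimura two-parameter model, d = −½ ln(1 − 2P − Q) − ¼ ln(1 − 2Q).
1 − 2P − Q = 0.907217, giving −½ ln(0.907217) = 0.048687.
1 − 2Q = 0.979382, giving −¼ ln(0.979382) = 0.005208.
d = 0.048687 + 0.005208 = 0.053895.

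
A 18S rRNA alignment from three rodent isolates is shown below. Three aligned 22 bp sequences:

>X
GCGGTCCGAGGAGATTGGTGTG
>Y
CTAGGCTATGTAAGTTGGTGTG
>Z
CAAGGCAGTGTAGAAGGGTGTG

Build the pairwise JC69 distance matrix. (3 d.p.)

X–Y: 10/22 sites differ → p ≈ 0.454545, d = −0.75 ln(1 − 0.60606) = 0.698667 ≈ 0.699.
X–Z: 9/22 sites differ → p ≈ 0.409091, d = −0.75 ln(1 − 0.545455) = 0.591344 ≈ 0.591.
Y–Z: 7/22 sites differ → p ≈ 0.318182, d = −0.75 ln(1 − 0.424243) = 0.414052 ≈ 0.414.

d(X,Y) = 0.699, d(X,Z) = 0.591, d(Y,Z) = 0.414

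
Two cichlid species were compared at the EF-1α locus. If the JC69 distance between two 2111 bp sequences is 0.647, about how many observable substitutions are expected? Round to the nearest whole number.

Invert JC69: p = (3/4)(1 − e^(−4d/3)) = 0.75 × (1 − e^(-0.862667)) = 0.75 × (1 − 0.422035) = 0.433474.
Expected differing sites = pL ≈ 0.433474 × 2111 = 915.063614 ≈ 915.

915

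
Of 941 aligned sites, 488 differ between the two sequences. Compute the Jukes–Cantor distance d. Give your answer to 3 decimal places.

p = 488/941 ≈ 0.518597.
d = −(3/4) ln(1 − 4p/3) = −0.75 ln(1 − 0.691463) = −0.75 ln(0.308537)
  = −0.75 × (-1.175914) = 0.881936 substitutions/site.

0.882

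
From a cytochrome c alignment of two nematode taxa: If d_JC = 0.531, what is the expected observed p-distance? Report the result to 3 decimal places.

p = (3/4)(1 − e^(−4d/3)) = 0.75 × (1 − e^(-0.708)) = 0.75 × (1 − 0.492628) = 0.380529.

0.381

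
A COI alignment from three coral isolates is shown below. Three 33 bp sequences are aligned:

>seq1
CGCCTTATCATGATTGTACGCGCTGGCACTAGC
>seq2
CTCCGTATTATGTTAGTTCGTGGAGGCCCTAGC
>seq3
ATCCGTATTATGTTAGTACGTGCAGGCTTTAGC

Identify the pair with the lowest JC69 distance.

seq2 and seq3

seq1–seq2: 10/33 differ, p = 0.303, d = 0.388.
seq1–seq3: 10/33 differ, p = 0.303, d = 0.388.
seq2–seq3: 5/33 differ, p = 0.152, d = 0.169.
The smallest distance is between seq2 and seq3.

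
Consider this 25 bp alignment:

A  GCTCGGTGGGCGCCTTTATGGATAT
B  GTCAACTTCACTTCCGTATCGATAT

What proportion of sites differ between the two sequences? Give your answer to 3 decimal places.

The sequences differ at 13 of 25 positions.
p = 13/25 = 0.520.

0.520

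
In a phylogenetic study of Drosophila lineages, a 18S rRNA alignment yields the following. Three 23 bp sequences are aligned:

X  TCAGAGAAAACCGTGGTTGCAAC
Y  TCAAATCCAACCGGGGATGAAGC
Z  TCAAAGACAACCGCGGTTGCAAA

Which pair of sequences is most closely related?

X–Y: 8/23 differ, p = 0.348, d = 0.467.
X–Z: 4/23 differ, p = 0.174, d = 0.198.
Y–Z: 7/23 differ, p = 0.304, d = 0.390.
The smallest distance is between X and Z.

X and Z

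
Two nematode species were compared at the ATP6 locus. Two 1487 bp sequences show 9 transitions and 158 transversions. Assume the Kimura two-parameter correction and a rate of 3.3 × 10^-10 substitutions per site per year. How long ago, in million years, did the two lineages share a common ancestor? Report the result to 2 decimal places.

185.93

P = 9/1487 ≈ 0.006052 and Q = 158/1487 ≈ 0.106254.
Under the Kimura two-parameter model, d = −½ ln(1 − 2P − Q) − ¼ ln(1 − 2Q).
1 − 2P − Q = 0.881642, giving −½ ln(0.881642) = 0.062985.
1 − 2Q = 0.787492, giving −¼ ln(0.787492) = 0.059726.
d = 0.062985 + 0.059726 = 0.122711.
Under a molecular clock d = 2μt, so t = d/(2μ) = 0.122711 / (2 × 3.3 × 10^-10) = 185.93 million years.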